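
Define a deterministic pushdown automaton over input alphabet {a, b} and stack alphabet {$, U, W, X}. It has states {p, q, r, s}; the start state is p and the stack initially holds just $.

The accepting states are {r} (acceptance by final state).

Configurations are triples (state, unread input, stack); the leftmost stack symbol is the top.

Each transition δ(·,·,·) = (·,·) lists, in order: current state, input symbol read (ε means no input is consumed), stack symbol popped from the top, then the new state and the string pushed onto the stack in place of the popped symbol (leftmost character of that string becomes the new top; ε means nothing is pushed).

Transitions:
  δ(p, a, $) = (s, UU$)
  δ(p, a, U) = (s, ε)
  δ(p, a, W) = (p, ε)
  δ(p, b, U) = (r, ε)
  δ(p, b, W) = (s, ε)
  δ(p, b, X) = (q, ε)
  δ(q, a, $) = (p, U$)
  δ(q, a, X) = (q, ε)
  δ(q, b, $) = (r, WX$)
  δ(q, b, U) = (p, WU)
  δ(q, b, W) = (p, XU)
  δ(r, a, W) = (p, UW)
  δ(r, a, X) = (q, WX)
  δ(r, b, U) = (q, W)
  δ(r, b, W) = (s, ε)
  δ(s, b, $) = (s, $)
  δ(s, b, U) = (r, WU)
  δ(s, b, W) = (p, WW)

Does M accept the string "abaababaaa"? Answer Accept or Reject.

(p, abaababaaa, $)
  read a, top $: go to s, push UU$ → (s, baababaaa, UU$)
  read b, top U: go to r, push WU → (r, aababaaa, WUU$)
  read a, top W: go to p, push UW → (p, ababaaa, UWUU$)
  read a, top U: go to s, push ε → (s, babaaa, WUU$)
  read b, top W: go to p, push WW → (p, abaaa, WWUU$)
  read a, top W: go to p, push ε → (p, baaa, WUU$)
  read b, top W: go to s, push ε → (s, aaa, UU$)
No transition applies at (s, aaa, UU$); input not fully consumed.

Reject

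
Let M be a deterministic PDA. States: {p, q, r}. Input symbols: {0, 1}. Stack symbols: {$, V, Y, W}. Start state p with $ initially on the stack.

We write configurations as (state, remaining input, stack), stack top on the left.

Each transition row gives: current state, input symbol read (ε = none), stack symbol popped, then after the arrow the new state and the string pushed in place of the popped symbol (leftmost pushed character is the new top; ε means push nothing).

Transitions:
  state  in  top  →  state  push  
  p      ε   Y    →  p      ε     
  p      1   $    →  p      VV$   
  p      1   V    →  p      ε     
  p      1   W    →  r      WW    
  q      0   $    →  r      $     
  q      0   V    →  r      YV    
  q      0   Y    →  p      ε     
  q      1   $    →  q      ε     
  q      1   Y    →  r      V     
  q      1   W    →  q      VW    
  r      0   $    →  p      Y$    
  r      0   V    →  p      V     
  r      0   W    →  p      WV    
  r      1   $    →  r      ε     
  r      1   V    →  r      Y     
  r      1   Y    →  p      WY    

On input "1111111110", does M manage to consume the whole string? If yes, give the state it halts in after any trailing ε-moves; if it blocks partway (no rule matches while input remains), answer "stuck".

stuck

(p, 1111111110, $) ⊢ (p, 111111110, VV$) ⊢ (p, 11111110, V$) ⊢ (p, 1111110, $) ⊢ (p, 111110, VV$) ⊢ (p, 11110, V$) ⊢ (p, 1110, $) ⊢ (p, 110, VV$) ⊢ (p, 10, V$) ⊢ (p, 0, $)
No transition for (p, 0, top $); M blocks with input 0 remaining.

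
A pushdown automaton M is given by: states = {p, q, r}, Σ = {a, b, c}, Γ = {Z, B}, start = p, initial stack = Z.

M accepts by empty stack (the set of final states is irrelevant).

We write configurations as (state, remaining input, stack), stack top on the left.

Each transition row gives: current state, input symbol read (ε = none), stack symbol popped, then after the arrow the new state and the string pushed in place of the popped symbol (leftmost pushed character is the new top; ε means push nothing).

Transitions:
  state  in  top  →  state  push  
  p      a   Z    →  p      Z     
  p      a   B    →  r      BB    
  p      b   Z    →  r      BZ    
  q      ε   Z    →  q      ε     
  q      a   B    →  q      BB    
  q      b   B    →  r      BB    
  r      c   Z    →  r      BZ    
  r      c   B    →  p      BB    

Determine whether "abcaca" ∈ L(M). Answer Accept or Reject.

No computation consumes all input and empties the stack.

Reject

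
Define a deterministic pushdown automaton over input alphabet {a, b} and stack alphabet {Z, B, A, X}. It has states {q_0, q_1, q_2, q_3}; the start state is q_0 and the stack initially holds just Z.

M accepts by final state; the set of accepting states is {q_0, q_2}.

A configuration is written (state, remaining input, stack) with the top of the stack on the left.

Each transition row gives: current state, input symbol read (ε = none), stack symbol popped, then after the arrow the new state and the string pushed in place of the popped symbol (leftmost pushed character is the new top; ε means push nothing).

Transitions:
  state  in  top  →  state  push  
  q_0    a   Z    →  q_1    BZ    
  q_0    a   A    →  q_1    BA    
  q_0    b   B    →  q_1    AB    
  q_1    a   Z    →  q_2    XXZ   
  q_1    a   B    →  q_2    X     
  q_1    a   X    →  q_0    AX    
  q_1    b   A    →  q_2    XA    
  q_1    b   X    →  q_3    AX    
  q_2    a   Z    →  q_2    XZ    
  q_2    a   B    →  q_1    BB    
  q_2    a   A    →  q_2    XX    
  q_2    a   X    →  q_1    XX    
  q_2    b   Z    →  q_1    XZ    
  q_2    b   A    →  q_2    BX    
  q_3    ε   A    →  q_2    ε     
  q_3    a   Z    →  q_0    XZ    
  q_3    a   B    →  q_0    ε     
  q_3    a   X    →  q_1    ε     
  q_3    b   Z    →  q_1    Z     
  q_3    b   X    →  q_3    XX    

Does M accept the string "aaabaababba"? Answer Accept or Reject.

(q_0, aaabaababba, Z) ⊢ (q_1, aabaababba, BZ) ⊢ (q_2, abaababba, XZ) ⊢ (q_1, baababba, XXZ) ⊢ (q_3, aababba, AXXZ) ⊢ (q_2, aababba, XXZ) ⊢ (q_1, ababba, XXXZ) ⊢ (q_0, babba, AXXXZ)
No transition applies at (q_0, babba, AXXXZ); input not fully consumed.

Reject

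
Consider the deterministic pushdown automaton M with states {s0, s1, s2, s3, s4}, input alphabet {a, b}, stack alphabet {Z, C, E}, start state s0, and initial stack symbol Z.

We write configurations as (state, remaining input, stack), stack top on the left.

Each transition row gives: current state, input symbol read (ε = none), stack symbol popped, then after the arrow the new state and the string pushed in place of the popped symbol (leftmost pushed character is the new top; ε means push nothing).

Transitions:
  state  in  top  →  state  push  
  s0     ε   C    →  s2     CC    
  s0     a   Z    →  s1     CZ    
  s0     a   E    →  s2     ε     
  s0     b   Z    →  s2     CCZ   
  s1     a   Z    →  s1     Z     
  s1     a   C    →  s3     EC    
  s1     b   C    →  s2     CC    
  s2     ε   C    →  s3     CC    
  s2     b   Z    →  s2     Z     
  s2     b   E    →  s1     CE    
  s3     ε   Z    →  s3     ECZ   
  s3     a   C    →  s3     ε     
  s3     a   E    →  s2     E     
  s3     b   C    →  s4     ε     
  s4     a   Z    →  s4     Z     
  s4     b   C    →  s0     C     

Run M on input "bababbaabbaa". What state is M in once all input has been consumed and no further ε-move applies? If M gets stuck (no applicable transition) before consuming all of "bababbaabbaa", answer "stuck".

(s0, bababbaabbaa, Z)
  read b, top Z: go to s2, push CCZ → (s2, ababbaabbaa, CCZ)
  ε-move, top C: go to s3, push CC → (s3, ababbaabbaa, CCCZ)
  read a, top C: go to s3, push ε → (s3, babbaabbaa, CCZ)
  read b, top C: go to s4, push ε → (s4, abbaabbaa, CZ)
No transition for (s4, a, top C); M blocks with input abbaabbaa remaining.

stuck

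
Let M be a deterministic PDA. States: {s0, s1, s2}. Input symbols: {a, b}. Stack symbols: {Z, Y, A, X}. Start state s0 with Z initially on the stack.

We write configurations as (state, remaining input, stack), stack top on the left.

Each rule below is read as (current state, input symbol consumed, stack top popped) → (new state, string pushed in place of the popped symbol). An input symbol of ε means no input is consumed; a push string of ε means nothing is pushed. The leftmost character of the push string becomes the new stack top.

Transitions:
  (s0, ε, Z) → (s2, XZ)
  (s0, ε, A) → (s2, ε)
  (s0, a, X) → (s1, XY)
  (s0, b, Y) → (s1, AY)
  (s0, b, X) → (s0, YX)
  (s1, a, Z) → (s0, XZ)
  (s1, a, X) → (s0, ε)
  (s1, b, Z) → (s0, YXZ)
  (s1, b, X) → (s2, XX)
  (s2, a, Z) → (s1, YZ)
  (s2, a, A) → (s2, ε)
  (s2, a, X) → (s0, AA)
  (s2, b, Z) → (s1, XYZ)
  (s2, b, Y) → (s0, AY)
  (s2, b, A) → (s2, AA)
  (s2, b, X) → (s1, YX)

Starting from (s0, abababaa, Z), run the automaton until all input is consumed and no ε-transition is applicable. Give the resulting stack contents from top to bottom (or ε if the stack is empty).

Z

(s0, abababaa, Z)
  ε-move, top Z: go to s2, push XZ → (s2, abababaa, XZ)
  read a, top X: go to s0, push AA → (s0, bababaa, AAZ)
  ε-move, top A: go to s2, push ε → (s2, bababaa, AZ)
  read b, top A: go to s2, push AA → (s2, ababaa, AAZ)
  read a, top A: go to s2, push ε → (s2, babaa, AZ)
  read b, top A: go to s2, push AA → (s2, abaa, AAZ)
  read a, top A: go to s2, push ε → (s2, baa, AZ)
  read b, top A: go to s2, push AA → (s2, aa, AAZ)
  read a, top A: go to s2, push ε → (s2, a, AZ)
  read a, top A: go to s2, push ε → (s2, ε, Z)
All input consumed in state s2 with stack Z.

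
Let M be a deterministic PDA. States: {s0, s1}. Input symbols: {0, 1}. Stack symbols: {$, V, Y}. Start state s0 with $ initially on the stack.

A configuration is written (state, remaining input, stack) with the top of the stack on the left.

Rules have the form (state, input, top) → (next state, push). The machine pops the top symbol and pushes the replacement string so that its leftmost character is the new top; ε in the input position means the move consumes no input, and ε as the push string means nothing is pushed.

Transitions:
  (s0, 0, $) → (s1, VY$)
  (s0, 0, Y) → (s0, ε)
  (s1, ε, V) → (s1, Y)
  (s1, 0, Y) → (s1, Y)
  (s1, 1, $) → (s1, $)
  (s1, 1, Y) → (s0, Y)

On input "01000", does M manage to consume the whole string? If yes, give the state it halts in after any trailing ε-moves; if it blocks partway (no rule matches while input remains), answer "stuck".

(s0, 01000, $) ⊢ (s1, 1000, VY$) ⊢ (s1, 1000, YY$) ⊢ (s0, 000, YY$) ⊢ (s0, 00, Y$) ⊢ (s0, 0, $) ⊢ (s1, ε, VY$) ⊢ (s1, ε, YY$)
All input consumed; M is in state s1.

s1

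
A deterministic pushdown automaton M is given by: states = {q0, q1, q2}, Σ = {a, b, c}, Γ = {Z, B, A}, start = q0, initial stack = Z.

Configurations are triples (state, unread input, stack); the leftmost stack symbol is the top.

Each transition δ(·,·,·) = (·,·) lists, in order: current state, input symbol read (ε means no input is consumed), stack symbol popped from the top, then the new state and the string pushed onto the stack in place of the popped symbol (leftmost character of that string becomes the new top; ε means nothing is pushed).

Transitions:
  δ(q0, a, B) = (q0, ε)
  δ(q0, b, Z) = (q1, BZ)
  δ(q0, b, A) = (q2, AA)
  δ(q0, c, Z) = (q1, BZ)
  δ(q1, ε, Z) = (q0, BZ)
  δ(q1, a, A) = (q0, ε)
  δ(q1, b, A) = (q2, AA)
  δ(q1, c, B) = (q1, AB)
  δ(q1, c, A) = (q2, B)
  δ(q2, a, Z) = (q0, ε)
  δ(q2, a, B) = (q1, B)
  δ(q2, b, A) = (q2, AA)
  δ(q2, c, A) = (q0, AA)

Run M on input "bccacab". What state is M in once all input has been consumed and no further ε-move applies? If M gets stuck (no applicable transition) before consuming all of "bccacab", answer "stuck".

stuck

(q0, bccacab, Z) ⊢ (q1, ccacab, BZ) ⊢ (q1, cacab, ABZ) ⊢ (q2, acab, BBZ) ⊢ (q1, cab, BBZ) ⊢ (q1, ab, ABBZ) ⊢ (q0, b, BBZ)
No transition for (q0, b, top B); M blocks with input b remaining.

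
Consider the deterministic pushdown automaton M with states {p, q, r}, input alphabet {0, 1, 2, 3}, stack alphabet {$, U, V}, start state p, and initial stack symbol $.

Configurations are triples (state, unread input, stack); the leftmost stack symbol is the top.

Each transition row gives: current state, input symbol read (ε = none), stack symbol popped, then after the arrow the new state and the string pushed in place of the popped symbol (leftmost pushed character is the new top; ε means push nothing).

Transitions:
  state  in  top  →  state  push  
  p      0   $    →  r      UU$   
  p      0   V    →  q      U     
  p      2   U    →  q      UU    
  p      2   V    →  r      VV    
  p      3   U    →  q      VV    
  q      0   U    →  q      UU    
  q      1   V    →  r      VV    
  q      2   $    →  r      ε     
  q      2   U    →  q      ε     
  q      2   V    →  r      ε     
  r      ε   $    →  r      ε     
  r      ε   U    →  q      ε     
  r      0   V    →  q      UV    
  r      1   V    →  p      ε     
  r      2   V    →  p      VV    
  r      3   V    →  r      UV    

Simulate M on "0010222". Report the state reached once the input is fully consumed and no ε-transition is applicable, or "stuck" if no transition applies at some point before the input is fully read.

stuck

(p, 0010222, $)
  read 0, top $: go to r, push UU$ → (r, 010222, UU$)
  ε-move, top U: go to q, push ε → (q, 010222, U$)
  read 0, top U: go to q, push UU → (q, 10222, UU$)
No transition for (q, 1, top U); M blocks with input 10222 remaining.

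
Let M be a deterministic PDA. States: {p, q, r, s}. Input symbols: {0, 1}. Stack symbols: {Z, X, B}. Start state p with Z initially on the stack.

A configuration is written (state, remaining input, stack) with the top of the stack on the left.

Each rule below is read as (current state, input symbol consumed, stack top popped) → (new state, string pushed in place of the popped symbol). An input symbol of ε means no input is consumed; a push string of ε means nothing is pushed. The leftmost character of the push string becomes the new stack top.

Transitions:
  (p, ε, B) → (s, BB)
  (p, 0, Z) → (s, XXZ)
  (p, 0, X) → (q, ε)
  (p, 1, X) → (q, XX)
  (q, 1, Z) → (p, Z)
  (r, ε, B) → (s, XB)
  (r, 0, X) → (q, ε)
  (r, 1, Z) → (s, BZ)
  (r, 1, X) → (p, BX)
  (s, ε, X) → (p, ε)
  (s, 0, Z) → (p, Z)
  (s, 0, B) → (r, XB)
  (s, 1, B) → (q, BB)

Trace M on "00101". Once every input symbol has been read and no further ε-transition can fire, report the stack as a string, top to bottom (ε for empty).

XXZ

(p, 00101, Z)
  read 0, top Z: go to s, push XXZ → (s, 0101, XXZ)
  ε-move, top X: go to p, push ε → (p, 0101, XZ)
  read 0, top X: go to q, push ε → (q, 101, Z)
  read 1, top Z: go to p, push Z → (p, 01, Z)
  read 0, top Z: go to s, push XXZ → (s, 1, XXZ)
  ε-move, top X: go to p, push ε → (p, 1, XZ)
  read 1, top X: go to q, push XX → (q, ε, XXZ)
All input consumed in state q with stack XXZ.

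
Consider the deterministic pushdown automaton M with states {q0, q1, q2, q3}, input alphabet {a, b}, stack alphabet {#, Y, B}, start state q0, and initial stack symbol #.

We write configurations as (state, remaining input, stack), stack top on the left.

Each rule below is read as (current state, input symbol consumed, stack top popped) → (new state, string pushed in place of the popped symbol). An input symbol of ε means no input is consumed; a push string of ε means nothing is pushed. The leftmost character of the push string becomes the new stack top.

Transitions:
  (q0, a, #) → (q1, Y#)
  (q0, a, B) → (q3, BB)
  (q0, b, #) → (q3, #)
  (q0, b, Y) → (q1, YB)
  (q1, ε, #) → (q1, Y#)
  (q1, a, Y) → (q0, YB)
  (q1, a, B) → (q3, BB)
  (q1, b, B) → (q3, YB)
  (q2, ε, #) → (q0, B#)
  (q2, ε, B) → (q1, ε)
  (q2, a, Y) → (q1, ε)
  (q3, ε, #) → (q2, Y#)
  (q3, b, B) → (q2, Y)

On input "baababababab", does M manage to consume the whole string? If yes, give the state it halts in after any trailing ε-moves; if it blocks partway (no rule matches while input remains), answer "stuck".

q1

(q0, baababababab, #) ⊢ (q3, aababababab, #) ⊢ (q2, aababababab, Y#) ⊢ (q1, ababababab, #) ⊢ (q1, ababababab, Y#) ⊢ (q0, babababab, YB#) ⊢ (q1, abababab, YBB#) ⊢ (q0, bababab, YBBB#) ⊢ (q1, ababab, YBBBB#) ⊢ (q0, babab, YBBBBB#) ⊢ (q1, abab, YBBBBBB#) ⊢ (q0, bab, YBBBBBBB#) ⊢ (q1, ab, YBBBBBBBB#) ⊢ (q0, b, YBBBBBBBBB#) ⊢ (q1, ε, YBBBBBBBBBB#)
All input consumed; M is in state q1.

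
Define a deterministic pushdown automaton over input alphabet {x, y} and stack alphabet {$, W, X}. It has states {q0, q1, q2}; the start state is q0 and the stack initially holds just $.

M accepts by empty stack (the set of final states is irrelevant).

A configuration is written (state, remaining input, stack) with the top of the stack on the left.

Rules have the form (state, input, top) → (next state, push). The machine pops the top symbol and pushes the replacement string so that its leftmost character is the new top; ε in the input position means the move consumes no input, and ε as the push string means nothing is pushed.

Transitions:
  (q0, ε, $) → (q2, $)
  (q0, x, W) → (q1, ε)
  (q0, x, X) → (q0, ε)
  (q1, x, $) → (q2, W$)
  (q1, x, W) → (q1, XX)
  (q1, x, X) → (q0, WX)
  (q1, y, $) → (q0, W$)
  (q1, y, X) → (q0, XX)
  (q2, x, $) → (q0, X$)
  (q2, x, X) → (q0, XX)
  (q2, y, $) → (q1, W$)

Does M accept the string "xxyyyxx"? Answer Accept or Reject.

Reject

(q0, xxyyyxx, $)
  ε-move, top $: go to q2, push $ → (q2, xxyyyxx, $)
  read x, top $: go to q0, push X$ → (q0, xyyyxx, X$)
  read x, top X: go to q0, push ε → (q0, yyyxx, $)
  ε-move, top $: go to q2, push $ → (q2, yyyxx, $)
  read y, top $: go to q1, push W$ → (q1, yyxx, W$)
No transition applies at (q1, yyxx, W$); input not fully consumed.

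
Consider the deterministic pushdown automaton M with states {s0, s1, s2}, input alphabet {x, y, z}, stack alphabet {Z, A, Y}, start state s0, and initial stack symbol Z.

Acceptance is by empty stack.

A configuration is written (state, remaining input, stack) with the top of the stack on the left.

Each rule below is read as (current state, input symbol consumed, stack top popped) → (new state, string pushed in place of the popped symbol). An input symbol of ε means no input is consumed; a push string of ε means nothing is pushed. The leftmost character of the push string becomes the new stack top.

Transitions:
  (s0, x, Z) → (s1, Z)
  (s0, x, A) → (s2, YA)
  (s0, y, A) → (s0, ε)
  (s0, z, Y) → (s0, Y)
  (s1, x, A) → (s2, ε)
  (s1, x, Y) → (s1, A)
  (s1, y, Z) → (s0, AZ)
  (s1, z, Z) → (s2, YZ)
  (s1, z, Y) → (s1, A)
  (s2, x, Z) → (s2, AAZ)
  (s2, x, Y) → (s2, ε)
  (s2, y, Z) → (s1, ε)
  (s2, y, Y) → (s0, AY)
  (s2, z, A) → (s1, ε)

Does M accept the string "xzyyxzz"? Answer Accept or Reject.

(s0, xzyyxzz, Z)
  read x, top Z: go to s1, push Z → (s1, zyyxzz, Z)
  read z, top Z: go to s2, push YZ → (s2, yyxzz, YZ)
  read y, top Y: go to s0, push AY → (s0, yxzz, AYZ)
  read y, top A: go to s0, push ε → (s0, xzz, YZ)
No transition applies at (s0, xzz, YZ); input not fully consumed.

Reject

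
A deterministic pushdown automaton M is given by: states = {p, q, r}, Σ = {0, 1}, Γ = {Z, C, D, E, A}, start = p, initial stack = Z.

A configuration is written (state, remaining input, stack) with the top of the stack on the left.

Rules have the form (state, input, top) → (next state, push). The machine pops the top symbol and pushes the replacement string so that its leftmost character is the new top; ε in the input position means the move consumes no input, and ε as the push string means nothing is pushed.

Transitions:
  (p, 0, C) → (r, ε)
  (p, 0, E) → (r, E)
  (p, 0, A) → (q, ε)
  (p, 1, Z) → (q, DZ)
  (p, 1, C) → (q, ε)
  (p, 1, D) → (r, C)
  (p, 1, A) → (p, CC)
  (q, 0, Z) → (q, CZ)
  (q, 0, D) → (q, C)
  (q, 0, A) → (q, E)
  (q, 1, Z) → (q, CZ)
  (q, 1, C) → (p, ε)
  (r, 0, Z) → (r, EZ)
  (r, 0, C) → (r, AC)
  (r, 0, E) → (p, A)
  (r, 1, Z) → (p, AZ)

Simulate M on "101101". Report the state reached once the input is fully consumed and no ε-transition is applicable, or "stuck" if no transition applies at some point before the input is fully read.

p

(p, 101101, Z)
  read 1, top Z: go to q, push DZ → (q, 01101, DZ)
  read 0, top D: go to q, push C → (q, 1101, CZ)
  read 1, top C: go to p, push ε → (p, 101, Z)
  read 1, top Z: go to q, push DZ → (q, 01, DZ)
  read 0, top D: go to q, push C → (q, 1, CZ)
  read 1, top C: go to p, push ε → (p, ε, Z)
All input consumed; M is in state p.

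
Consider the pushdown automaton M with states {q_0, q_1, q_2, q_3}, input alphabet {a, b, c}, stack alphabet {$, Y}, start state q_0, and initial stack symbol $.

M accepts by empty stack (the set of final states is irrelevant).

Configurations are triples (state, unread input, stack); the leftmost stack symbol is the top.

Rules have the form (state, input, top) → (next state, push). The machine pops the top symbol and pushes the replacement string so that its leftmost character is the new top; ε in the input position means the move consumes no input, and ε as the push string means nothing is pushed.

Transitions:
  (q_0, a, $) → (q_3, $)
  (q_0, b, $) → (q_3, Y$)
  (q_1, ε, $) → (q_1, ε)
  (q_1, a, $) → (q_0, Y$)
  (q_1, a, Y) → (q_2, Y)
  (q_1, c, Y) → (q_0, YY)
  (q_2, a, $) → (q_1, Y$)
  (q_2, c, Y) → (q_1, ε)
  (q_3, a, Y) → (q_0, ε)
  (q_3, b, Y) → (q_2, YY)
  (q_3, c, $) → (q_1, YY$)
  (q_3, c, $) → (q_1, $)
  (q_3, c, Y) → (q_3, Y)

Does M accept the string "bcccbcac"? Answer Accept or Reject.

One accepting computation: (q_0, bcccbcac, $) ⊢ (q_3, cccbcac, Y$) ⊢ (q_3, ccbcac, Y$) ⊢ (q_3, cbcac, Y$) ⊢ (q_3, bcac, Y$) ⊢ (q_2, cac, YY$) ⊢ (q_1, ac, Y$) ⊢ (q_2, c, Y$) ⊢ (q_1, ε, $) ⊢ (q_1, ε, ε)
All input consumed and the stack is empty.

Accept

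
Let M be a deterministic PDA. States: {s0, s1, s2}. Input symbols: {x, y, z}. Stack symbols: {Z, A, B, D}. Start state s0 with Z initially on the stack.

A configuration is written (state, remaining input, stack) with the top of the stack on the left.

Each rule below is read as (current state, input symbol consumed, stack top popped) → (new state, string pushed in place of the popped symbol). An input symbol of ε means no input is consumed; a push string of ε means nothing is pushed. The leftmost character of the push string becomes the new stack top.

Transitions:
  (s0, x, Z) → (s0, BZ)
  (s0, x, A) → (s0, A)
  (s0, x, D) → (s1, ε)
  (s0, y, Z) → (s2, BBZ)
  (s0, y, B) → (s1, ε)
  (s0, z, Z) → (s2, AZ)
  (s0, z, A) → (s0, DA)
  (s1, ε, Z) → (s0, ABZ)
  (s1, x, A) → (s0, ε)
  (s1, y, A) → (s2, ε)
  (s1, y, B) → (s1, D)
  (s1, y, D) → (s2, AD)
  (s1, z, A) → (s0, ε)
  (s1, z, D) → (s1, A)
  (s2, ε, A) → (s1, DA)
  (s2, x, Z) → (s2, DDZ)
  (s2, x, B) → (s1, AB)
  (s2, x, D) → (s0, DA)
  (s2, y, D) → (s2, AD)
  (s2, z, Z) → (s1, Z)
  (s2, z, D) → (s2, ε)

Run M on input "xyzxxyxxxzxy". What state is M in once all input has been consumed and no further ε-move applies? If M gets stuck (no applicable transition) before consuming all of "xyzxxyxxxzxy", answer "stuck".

(s0, xyzxxyxxxzxy, Z)
  read x, top Z: go to s0, push BZ → (s0, yzxxyxxxzxy, BZ)
  read y, top B: go to s1, push ε → (s1, zxxyxxxzxy, Z)
  ε-move, top Z: go to s0, push ABZ → (s0, zxxyxxxzxy, ABZ)
  read z, top A: go to s0, push DA → (s0, xxyxxxzxy, DABZ)
  read x, top D: go to s1, push ε → (s1, xyxxxzxy, ABZ)
  read x, top A: go to s0, push ε → (s0, yxxxzxy, BZ)
  read y, top B: go to s1, push ε → (s1, xxxzxy, Z)
  ε-move, top Z: go to s0, push ABZ → (s0, xxxzxy, ABZ)
  read x, top A: go to s0, push A → (s0, xxzxy, ABZ)
  read x, top A: go to s0, push A → (s0, xzxy, ABZ)
  read x, top A: go to s0, push A → (s0, zxy, ABZ)
  read z, top A: go to s0, push DA → (s0, xy, DABZ)
  read x, top D: go to s1, push ε → (s1, y, ABZ)
  read y, top A: go to s2, push ε → (s2, ε, BZ)
All input consumed; M is in state s2.

s2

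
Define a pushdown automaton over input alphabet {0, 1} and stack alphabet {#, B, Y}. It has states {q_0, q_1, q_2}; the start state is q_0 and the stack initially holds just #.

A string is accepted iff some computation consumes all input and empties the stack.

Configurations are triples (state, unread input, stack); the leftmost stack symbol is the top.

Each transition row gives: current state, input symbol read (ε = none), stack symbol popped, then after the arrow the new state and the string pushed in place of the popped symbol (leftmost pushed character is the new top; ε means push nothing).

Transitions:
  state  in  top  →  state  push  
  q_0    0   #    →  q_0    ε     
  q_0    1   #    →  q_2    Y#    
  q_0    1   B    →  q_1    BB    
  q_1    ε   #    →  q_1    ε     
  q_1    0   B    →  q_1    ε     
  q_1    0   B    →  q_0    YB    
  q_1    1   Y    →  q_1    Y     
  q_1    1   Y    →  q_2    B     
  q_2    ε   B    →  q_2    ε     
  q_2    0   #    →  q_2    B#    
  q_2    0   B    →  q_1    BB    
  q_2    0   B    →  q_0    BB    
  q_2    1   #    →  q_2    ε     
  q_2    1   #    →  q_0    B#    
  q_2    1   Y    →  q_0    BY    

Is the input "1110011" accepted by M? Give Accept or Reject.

One accepting computation: (q_0, 1110011, #) ⊢ (q_2, 110011, Y#) ⊢ (q_0, 10011, BY#) ⊢ (q_1, 0011, BBY#) ⊢ (q_1, 011, BY#) ⊢ (q_1, 11, Y#) ⊢ (q_2, 1, B#) ⊢ (q_2, 1, #) ⊢ (q_2, ε, ε)
All input consumed and the stack is empty.

Accept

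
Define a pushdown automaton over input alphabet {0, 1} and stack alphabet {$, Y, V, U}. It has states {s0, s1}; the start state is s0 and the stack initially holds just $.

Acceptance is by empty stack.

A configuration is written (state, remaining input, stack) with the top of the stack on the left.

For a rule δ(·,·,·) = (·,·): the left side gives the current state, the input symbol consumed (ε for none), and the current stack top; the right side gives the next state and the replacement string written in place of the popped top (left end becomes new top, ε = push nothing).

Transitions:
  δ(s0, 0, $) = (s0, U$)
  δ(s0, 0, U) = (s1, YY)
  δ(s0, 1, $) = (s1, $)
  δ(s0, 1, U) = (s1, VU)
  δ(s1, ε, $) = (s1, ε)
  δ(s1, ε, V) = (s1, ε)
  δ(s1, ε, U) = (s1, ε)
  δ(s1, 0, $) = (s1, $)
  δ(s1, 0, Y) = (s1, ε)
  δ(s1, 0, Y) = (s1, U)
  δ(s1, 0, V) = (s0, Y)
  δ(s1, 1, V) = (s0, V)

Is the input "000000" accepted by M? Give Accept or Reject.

One accepting computation: (s0, 000000, $) ⊢ (s0, 00000, U$) ⊢ (s1, 0000, YY$) ⊢ (s1, 000, Y$) ⊢ (s1, 00, $) ⊢ (s1, 0, $) ⊢ (s1, ε, $) ⊢ (s1, ε, ε)
All input consumed and the stack is empty.

Accept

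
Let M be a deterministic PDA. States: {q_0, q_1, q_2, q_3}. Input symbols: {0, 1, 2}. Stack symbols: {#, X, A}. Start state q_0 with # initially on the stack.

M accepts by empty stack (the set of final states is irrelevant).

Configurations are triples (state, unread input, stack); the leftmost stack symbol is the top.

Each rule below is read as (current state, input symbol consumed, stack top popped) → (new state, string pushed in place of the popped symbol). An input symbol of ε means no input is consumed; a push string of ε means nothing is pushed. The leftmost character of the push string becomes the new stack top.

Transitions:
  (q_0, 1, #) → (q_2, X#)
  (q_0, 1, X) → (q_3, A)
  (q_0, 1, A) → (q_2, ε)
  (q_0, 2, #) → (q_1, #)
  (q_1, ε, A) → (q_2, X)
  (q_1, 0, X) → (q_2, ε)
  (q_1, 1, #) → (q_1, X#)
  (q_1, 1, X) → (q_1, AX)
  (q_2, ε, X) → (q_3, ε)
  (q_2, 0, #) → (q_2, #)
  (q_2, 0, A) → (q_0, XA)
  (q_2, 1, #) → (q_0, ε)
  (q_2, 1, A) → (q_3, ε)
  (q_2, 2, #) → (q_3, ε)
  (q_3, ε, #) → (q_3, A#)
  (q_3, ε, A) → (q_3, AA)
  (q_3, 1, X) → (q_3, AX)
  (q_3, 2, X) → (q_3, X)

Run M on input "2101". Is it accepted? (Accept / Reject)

Accept

(q_0, 2101, #)
  read 2, top #: go to q_1, push # → (q_1, 101, #)
  read 1, top #: go to q_1, push X# → (q_1, 01, X#)
  read 0, top X: go to q_2, push ε → (q_2, 1, #)
  read 1, top #: go to q_0, push ε → (q_0, ε, ε)
All input consumed and the stack is empty.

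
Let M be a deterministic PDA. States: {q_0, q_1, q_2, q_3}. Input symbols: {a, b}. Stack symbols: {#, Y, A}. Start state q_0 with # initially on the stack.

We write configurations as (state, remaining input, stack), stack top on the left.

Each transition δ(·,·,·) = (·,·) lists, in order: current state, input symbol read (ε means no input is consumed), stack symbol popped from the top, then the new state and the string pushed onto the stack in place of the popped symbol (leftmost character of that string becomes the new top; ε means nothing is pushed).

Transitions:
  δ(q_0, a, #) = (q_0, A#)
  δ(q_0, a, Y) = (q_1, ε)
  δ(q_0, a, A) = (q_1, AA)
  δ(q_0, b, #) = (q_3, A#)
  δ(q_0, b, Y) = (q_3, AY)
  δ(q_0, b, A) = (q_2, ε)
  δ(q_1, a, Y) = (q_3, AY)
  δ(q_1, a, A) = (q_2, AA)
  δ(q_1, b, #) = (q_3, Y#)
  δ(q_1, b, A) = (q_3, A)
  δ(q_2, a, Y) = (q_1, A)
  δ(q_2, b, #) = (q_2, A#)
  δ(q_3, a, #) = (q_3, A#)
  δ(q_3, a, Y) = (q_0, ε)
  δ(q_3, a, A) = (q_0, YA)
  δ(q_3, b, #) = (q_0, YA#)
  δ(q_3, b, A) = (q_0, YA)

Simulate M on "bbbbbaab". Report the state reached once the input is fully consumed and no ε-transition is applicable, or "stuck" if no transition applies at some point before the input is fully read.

q_3

(q_0, bbbbbaab, #) ⊢ (q_3, bbbbaab, A#) ⊢ (q_0, bbbaab, YA#) ⊢ (q_3, bbaab, AYA#) ⊢ (q_0, baab, YAYA#) ⊢ (q_3, aab, AYAYA#) ⊢ (q_0, ab, YAYAYA#) ⊢ (q_1, b, AYAYA#) ⊢ (q_3, ε, AYAYA#)
All input consumed; M is in state q_3.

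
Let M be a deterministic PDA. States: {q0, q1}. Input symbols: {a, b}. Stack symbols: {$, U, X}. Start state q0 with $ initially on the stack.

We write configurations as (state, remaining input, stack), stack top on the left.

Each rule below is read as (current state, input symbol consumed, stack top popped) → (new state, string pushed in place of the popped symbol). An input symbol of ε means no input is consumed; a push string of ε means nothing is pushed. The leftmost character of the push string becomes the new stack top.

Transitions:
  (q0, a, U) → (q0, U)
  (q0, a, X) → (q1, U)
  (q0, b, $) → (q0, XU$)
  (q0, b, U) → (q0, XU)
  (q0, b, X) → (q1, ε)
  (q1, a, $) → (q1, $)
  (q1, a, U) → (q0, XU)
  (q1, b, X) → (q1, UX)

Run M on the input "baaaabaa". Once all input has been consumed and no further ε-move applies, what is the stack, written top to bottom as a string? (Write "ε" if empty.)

UUUU$

(q0, baaaabaa, $)
  read b, top $: go to q0, push XU$ → (q0, aaaabaa, XU$)
  read a, top X: go to q1, push U → (q1, aaabaa, UU$)
  read a, top U: go to q0, push XU → (q0, aabaa, XUU$)
  read a, top X: go to q1, push U → (q1, abaa, UUU$)
  read a, top U: go to q0, push XU → (q0, baa, XUUU$)
  read b, top X: go to q1, push ε → (q1, aa, UUU$)
  read a, top U: go to q0, push XU → (q0, a, XUUU$)
  read a, top X: go to q1, push U → (q1, ε, UUUU$)
All input consumed in state q1 with stack UUUU$.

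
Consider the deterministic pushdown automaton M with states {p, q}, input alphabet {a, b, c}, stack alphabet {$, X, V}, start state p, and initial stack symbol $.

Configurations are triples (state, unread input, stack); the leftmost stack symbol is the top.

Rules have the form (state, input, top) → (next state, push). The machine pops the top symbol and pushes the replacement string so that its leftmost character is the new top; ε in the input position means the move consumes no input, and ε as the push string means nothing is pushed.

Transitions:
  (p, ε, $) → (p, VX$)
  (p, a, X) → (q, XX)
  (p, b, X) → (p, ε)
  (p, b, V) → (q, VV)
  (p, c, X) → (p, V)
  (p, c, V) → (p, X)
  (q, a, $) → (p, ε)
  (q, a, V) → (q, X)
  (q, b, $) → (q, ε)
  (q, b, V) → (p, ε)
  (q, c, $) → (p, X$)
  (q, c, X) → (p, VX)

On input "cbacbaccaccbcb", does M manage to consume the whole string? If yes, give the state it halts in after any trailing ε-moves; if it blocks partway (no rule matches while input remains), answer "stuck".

q

(p, cbacbaccaccbcb, $)
  ε-move, top $: go to p, push VX$ → (p, cbacbaccaccbcb, VX$)
  read c, top V: go to p, push X → (p, bacbaccaccbcb, XX$)
  read b, top X: go to p, push ε → (p, acbaccaccbcb, X$)
  read a, top X: go to q, push XX → (q, cbaccaccbcb, XX$)
  read c, top X: go to p, push VX → (p, baccaccbcb, VXX$)
  read b, top V: go to q, push VV → (q, accaccbcb, VVXX$)
  read a, top V: go to q, push X → (q, ccaccbcb, XVXX$)
  read c, top X: go to p, push VX → (p, caccbcb, VXVXX$)
  read c, top V: go to p, push X → (p, accbcb, XXVXX$)
  read a, top X: go to q, push XX → (q, ccbcb, XXXVXX$)
  read c, top X: go to p, push VX → (p, cbcb, VXXXVXX$)
  read c, top V: go to p, push X → (p, bcb, XXXXVXX$)
  read b, top X: go to p, push ε → (p, cb, XXXVXX$)
  read c, top X: go to p, push V → (p, b, VXXVXX$)
  read b, top V: go to q, push VV → (q, ε, VVXXVXX$)
All input consumed; M is in state q.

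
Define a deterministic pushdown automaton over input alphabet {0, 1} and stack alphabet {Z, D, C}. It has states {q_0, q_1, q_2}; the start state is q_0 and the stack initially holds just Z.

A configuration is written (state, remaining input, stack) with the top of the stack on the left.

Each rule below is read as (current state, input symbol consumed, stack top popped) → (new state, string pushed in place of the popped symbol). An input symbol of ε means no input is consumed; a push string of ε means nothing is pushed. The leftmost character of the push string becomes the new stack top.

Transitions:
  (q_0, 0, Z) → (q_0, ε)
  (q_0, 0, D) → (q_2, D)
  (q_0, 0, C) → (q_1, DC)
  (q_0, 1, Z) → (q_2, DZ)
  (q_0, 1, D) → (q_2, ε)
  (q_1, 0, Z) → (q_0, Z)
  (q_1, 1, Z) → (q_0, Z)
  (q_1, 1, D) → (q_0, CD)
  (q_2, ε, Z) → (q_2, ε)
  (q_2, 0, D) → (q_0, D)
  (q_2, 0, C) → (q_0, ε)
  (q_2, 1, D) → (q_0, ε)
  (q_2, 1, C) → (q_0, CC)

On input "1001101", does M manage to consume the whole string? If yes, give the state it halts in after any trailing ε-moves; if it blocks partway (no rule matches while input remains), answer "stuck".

(q_0, 1001101, Z) ⊢ (q_2, 001101, DZ) ⊢ (q_0, 01101, DZ) ⊢ (q_2, 1101, DZ) ⊢ (q_0, 101, Z) ⊢ (q_2, 01, DZ) ⊢ (q_0, 1, DZ) ⊢ (q_2, ε, Z) ⊢ (q_2, ε, ε)
All input consumed; M is in state q_2.

q_2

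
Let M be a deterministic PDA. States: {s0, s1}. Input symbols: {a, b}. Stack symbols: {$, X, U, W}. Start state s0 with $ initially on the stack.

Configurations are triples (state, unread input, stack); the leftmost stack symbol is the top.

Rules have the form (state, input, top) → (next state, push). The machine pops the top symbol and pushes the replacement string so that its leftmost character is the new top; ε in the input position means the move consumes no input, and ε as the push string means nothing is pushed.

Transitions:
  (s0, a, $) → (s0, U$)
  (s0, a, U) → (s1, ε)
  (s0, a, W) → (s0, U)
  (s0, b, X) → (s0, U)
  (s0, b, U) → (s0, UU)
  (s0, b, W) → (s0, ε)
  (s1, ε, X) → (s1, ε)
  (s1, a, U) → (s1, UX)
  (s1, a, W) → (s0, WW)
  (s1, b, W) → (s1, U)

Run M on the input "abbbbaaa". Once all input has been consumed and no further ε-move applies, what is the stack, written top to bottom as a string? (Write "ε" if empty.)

UXXUUU$

(s0, abbbbaaa, $)
  read a, top $: go to s0, push U$ → (s0, bbbbaaa, U$)
  read b, top U: go to s0, push UU → (s0, bbbaaa, UU$)
  read b, top U: go to s0, push UU → (s0, bbaaa, UUU$)
  read b, top U: go to s0, push UU → (s0, baaa, UUUU$)
  read b, top U: go to s0, push UU → (s0, aaa, UUUUU$)
  read a, top U: go to s1, push ε → (s1, aa, UUUU$)
  read a, top U: go to s1, push UX → (s1, a, UXUUU$)
  read a, top U: go to s1, push UX → (s1, ε, UXXUUU$)
All input consumed in state s1 with stack UXXUUU$.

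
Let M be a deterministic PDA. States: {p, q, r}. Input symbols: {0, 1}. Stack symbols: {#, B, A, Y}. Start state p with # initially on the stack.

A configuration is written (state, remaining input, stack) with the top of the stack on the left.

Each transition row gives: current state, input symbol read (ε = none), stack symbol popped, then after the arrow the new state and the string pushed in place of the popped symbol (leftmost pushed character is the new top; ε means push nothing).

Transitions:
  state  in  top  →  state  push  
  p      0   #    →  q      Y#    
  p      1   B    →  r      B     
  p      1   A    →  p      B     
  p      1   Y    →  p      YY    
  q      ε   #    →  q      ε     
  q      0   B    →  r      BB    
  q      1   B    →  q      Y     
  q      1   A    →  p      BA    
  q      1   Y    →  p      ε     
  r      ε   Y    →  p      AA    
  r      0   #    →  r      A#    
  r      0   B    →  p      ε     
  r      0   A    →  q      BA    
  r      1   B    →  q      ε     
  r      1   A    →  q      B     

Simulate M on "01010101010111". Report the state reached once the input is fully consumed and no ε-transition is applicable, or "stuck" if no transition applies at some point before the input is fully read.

(p, 01010101010111, #)
  read 0, top #: go to q, push Y# → (q, 1010101010111, Y#)
  read 1, top Y: go to p, push ε → (p, 010101010111, #)
  read 0, top #: go to q, push Y# → (q, 10101010111, Y#)
  read 1, top Y: go to p, push ε → (p, 0101010111, #)
  read 0, top #: go to q, push Y# → (q, 101010111, Y#)
  read 1, top Y: go to p, push ε → (p, 01010111, #)
  read 0, top #: go to q, push Y# → (q, 1010111, Y#)
  read 1, top Y: go to p, push ε → (p, 010111, #)
  read 0, top #: go to q, push Y# → (q, 10111, Y#)
  read 1, top Y: go to p, push ε → (p, 0111, #)
  read 0, top #: go to q, push Y# → (q, 111, Y#)
  read 1, top Y: go to p, push ε → (p, 11, #)
No transition for (p, 1, top #); M blocks with input 11 remaining.

stuck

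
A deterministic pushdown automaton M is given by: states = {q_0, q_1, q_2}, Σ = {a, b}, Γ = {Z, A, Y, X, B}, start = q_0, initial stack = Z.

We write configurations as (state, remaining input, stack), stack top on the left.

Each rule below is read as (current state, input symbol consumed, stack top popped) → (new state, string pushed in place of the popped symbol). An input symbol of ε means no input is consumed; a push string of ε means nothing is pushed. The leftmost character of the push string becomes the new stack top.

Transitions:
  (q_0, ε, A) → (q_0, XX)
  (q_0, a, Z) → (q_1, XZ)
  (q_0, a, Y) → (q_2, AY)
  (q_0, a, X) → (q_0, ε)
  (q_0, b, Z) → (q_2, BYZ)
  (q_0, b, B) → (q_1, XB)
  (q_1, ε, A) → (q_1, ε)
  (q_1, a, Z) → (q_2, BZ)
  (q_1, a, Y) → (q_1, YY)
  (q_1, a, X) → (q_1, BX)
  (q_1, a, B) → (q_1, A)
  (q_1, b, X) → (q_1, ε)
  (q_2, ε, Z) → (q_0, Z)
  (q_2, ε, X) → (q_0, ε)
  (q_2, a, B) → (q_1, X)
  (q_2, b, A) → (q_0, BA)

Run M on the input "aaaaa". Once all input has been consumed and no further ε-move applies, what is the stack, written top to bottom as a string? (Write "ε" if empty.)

(q_0, aaaaa, Z)
  read a, top Z: go to q_1, push XZ → (q_1, aaaa, XZ)
  read a, top X: go to q_1, push BX → (q_1, aaa, BXZ)
  read a, top B: go to q_1, push A → (q_1, aa, AXZ)
  ε-move, top A: go to q_1, push ε → (q_1, aa, XZ)
  read a, top X: go to q_1, push BX → (q_1, a, BXZ)
  read a, top B: go to q_1, push A → (q_1, ε, AXZ)
  ε-move, top A: go to q_1, push ε → (q_1, ε, XZ)
All input consumed in state q_1 with stack XZ.

XZ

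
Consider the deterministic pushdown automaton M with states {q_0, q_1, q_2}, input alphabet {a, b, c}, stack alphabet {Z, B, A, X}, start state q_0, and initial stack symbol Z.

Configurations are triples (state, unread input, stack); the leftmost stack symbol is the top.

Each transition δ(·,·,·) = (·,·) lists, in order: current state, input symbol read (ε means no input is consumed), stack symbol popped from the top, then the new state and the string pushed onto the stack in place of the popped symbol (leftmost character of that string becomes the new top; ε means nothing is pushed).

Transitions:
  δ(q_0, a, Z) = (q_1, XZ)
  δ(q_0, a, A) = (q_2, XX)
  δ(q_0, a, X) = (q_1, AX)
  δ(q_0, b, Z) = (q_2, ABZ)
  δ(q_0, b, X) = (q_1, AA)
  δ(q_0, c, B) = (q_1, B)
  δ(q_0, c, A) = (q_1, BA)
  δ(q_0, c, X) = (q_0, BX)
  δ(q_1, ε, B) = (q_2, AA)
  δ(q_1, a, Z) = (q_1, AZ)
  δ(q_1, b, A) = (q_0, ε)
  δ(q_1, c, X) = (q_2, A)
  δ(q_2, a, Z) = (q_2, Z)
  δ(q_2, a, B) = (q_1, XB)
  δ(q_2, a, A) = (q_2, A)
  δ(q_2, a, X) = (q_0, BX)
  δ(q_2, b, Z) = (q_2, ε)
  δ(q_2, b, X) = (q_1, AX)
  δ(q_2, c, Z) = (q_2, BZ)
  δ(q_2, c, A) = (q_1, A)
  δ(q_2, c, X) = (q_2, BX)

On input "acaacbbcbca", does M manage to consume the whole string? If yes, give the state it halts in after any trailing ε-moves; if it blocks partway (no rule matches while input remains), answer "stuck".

q_2

(q_0, acaacbbcbca, Z)
  read a, top Z: go to q_1, push XZ → (q_1, caacbbcbca, XZ)
  read c, top X: go to q_2, push A → (q_2, aacbbcbca, AZ)
  read a, top A: go to q_2, push A → (q_2, acbbcbca, AZ)
  read a, top A: go to q_2, push A → (q_2, cbbcbca, AZ)
  read c, top A: go to q_1, push A → (q_1, bbcbca, AZ)
  read b, top A: go to q_0, push ε → (q_0, bcbca, Z)
  read b, top Z: go to q_2, push ABZ → (q_2, cbca, ABZ)
  read c, top A: go to q_1, push A → (q_1, bca, ABZ)
  read b, top A: go to q_0, push ε → (q_0, ca, BZ)
  read c, top B: go to q_1, push B → (q_1, a, BZ)
  ε-move, top B: go to q_2, push AA → (q_2, a, AAZ)
  read a, top A: go to q_2, push A → (q_2, ε, AAZ)
All input consumed; M is in state q_2.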